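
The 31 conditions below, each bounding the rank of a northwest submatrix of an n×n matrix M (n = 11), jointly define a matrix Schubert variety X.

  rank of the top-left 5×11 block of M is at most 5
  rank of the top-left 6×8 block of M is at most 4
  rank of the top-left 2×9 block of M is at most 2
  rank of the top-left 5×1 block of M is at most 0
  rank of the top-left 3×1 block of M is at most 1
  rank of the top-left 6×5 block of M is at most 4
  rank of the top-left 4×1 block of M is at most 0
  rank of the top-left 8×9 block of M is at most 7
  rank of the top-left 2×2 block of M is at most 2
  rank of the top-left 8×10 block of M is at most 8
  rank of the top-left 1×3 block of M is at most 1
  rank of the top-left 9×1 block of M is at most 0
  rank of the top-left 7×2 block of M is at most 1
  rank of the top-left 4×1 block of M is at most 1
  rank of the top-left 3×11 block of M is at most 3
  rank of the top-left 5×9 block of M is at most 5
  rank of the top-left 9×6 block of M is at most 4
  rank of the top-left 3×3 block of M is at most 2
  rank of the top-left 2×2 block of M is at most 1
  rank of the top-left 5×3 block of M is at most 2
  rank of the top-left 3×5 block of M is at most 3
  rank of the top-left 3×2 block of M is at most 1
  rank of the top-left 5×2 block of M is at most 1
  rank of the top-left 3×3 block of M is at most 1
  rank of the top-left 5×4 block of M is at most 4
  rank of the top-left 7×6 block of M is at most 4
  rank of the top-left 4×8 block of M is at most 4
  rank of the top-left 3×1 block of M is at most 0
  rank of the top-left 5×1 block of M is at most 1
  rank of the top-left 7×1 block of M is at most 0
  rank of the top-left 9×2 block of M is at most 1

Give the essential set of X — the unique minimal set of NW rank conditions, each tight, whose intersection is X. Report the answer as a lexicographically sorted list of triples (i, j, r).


Recovering R(i,j) via the rank-extension bound from the 31 conditions:

  i=1: 0 | 1 | 1 | 1 | 1 | 1 | 1 | 1 | 1 | 1 | 1
  i=2: 0 | 1 | 1 | 2 | 2 | 2 | 2 | 2 | 2 | 2 | 2
  i=3: 0 | 1 | 1 | 2 | 3 | 3 | 3 | 3 | 3 | 3 | 3
  i=4: 0 | 1 | 2 | 3 | 4 | 4 | 4 | 4 | 4 | 4 | 4
  i=5: 0 | 1 | 2 | 3 | 4 | 4 | 4 | 4 | 5 | 5 | 5
  i=6: 0 | 1 | 2 | 3 | 4 | 4 | 4 | 4 | 5 | 6 | 6
  i=7: 0 | 1 | 2 | 3 | 4 | 4 | 5 | 5 | 6 | 7 | 7
  i=8: 0 | 1 | 2 | 3 | 4 | 4 | 5 | 6 | 7 | 8 | 8
  i=9: 0 | 1 | 2 | 3 | 4 | 4 | 5 | 6 | 7 | 8 | 9
  i=10: 1 | 2 | 3 | 4 | 5 | 5 | 6 | 7 | 8 | 9 | 10
  i=11: 1 | 2 | 3 | 4 | 5 | 6 | 7 | 8 | 9 | 10 | 11

reading off 1-entries of Δ²R: w = (2, 4, 5, 3, 9, 10, 7, 8, 11, 1, 6).

D(w) has 20 cells with 4 SE-corners; essential set:

[(3, 3, 1), (6, 8, 4), (9, 1, 0), (9, 6, 4)]


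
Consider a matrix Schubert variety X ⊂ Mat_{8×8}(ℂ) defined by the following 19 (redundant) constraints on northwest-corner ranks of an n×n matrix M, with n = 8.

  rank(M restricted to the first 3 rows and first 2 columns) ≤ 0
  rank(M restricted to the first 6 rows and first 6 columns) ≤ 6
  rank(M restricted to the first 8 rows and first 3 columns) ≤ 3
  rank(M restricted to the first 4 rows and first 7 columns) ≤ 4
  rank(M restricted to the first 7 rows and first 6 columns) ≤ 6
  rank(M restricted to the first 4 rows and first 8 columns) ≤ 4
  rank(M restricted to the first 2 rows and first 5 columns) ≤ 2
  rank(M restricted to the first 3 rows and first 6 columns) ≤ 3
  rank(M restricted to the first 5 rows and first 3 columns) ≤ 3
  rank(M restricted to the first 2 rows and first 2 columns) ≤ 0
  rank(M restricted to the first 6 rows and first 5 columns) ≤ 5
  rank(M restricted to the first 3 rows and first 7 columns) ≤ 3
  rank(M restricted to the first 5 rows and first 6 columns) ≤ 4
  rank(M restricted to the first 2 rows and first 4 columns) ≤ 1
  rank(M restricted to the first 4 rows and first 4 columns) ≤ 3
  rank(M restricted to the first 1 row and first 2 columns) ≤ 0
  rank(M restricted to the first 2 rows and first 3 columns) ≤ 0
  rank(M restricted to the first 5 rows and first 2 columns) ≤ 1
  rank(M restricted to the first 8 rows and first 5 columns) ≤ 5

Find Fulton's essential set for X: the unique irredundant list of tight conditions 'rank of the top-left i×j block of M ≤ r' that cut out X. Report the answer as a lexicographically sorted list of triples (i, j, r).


Reconstructing r_w from the 19 given conditions:

  0 | 0 | 0 | 1 | 1 | 1 | 1 | 1
  0 | 0 | 0 | 1 | 2 | 2 | 2 | 2
  0 | 0 | 1 | 2 | 3 | 3 | 3 | 3
  1 | 1 | 2 | 3 | 4 | 4 | 4 | 4
  1 | 1 | 2 | 3 | 4 | 4 | 5 | 5
  1 | 2 | 3 | 4 | 5 | 5 | 6 | 6
  1 | 2 | 3 | 4 | 5 | 6 | 7 | 7
  1 | 2 | 3 | 4 | 5 | 6 | 7 | 8

giving w = (4, 5, 3, 1, 7, 2, 6, 8) via Δ²R.

|D(w)|=10, |Ess(w)|=4:

[(2, 3, 0), (3, 2, 0), (5, 2, 1), (5, 6, 4)]


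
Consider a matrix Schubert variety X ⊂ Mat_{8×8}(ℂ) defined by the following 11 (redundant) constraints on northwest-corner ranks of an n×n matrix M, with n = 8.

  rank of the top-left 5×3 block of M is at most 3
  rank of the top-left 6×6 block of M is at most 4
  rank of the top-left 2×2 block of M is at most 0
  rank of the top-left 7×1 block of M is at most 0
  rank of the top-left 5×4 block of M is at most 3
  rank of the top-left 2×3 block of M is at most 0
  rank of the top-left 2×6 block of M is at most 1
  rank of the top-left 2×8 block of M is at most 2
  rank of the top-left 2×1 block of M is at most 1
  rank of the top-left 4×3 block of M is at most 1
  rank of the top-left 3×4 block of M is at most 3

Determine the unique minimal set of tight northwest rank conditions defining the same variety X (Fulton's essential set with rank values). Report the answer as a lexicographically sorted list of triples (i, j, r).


The tightest implied rank at each (i,j), from the 11 conditions:

  0 | 0 | 0 | 1 | 1 | 1 | 1 | 1
  0 | 0 | 0 | 1 | 1 | 1 | 2 | 2
  0 | 1 | 1 | 2 | 2 | 2 | 3 | 3
  0 | 1 | 1 | 2 | 3 | 3 | 4 | 4
  0 | 1 | 2 | 3 | 4 | 4 | 5 | 5
  0 | 1 | 2 | 3 | 4 | 4 | 5 | 6
  0 | 1 | 2 | 3 | 4 | 5 | 6 | 7
  1 | 2 | 3 | 4 | 5 | 6 | 7 | 8

the unique w with this rank table is (4, 7, 2, 5, 3, 8, 6, 1).

Fulton essential set (5 of the 15 Rothe cells):

[(2, 3, 0), (2, 6, 1), (4, 3, 1), (6, 6, 4), (7, 1, 0)]


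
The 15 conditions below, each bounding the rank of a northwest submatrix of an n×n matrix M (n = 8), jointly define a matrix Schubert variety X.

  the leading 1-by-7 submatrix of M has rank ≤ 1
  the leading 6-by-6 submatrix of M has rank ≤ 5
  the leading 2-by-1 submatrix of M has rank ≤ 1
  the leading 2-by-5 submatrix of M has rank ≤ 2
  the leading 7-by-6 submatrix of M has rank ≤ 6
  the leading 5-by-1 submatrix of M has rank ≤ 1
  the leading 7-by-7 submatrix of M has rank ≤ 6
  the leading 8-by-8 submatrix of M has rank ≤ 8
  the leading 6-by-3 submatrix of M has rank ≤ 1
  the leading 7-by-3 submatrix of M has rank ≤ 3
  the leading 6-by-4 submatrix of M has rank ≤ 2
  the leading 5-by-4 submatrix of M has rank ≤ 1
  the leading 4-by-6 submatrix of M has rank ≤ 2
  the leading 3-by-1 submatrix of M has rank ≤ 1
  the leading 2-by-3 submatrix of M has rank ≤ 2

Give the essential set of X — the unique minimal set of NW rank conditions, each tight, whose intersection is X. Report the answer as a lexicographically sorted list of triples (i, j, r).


Rank table r_w(8×8) implied by the 15 constraints:

  i=1: 1 | 1 | 1 | 1 | 1 | 1 | 1 | 1
  i=2: 1 | 1 | 1 | 1 | 2 | 2 | 2 | 2
  i=3: 1 | 1 | 1 | 1 | 2 | 2 | 3 | 3
  i=4: 1 | 1 | 1 | 1 | 2 | 2 | 3 | 4
  i=5: 1 | 1 | 1 | 1 | 2 | 3 | 4 | 5
  i=6: 1 | 1 | 1 | 2 | 3 | 4 | 5 | 6
  i=7: 1 | 2 | 2 | 3 | 4 | 5 | 6 | 7
  i=8: 1 | 2 | 3 | 4 | 5 | 6 | 7 | 8

hence w(1..8) = (1, 5, 7, 8, 6, 4, 2, 3).

D(w) has 16 cells with 3 SE-corners; essential set:

[(4, 6, 2), (5, 4, 1), (6, 3, 1)]


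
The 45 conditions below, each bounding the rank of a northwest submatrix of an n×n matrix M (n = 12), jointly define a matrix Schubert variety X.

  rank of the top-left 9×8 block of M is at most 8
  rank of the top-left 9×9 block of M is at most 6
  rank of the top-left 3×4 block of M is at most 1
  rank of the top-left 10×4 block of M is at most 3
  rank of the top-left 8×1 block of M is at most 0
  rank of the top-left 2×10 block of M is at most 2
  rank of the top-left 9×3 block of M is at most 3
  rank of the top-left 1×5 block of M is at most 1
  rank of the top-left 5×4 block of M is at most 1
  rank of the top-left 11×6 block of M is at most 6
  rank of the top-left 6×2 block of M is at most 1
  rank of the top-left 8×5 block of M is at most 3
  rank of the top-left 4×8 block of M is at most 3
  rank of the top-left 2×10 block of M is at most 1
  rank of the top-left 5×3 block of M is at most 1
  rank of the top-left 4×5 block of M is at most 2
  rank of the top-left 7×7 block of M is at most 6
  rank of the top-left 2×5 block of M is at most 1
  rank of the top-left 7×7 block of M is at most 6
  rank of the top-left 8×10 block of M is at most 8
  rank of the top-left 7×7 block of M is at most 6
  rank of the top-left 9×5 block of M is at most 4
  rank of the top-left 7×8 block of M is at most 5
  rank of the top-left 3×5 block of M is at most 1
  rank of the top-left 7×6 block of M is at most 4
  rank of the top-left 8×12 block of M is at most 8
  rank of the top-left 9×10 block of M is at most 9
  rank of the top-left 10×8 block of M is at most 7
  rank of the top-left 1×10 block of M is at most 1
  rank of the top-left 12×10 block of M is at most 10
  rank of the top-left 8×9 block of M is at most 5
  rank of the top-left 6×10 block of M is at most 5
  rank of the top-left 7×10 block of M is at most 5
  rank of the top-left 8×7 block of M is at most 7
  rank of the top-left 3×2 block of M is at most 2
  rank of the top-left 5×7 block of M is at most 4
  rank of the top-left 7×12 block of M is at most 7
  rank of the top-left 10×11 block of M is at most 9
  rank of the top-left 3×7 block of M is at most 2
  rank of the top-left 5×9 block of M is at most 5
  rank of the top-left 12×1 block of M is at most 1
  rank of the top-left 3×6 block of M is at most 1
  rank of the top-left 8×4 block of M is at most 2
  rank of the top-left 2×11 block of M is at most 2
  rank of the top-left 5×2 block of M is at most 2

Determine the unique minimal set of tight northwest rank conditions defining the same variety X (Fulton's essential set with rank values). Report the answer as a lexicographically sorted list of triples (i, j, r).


Propagating the 45 rank bounds to every northwest block:

  i=1: 0 | 1 | 1 | 1 | 1 | 1 | 1 | 1 | 1 | 1 | 1 | 1
  i=2: 0 | 1 | 1 | 1 | 1 | 1 | 1 | 1 | 1 | 1 | 2 | 2
  i=3: 0 | 1 | 1 | 1 | 1 | 1 | 2 | 2 | 2 | 2 | 3 | 3
  i=4: 0 | 1 | 1 | 1 | 2 | 2 | 3 | 3 | 3 | 3 | 4 | 4
  i=5: 0 | 1 | 1 | 1 | 2 | 3 | 4 | 4 | 4 | 4 | 5 | 5
  i=6: 0 | 1 | 2 | 2 | 3 | 4 | 5 | 5 | 5 | 5 | 6 | 6
  i=7: 0 | 1 | 2 | 2 | 3 | 4 | 5 | 5 | 5 | 5 | 6 | 7
  i=8: 0 | 1 | 2 | 2 | 3 | 4 | 5 | 5 | 5 | 6 | 7 | 8
  i=9: 1 | 2 | 3 | 3 | 4 | 5 | 6 | 6 | 6 | 7 | 8 | 9
  i=10: 1 | 2 | 3 | 3 | 4 | 5 | 6 | 7 | 7 | 8 | 9 | 10
  i=11: 1 | 2 | 3 | 4 | 5 | 6 | 7 | 8 | 8 | 9 | 10 | 11
  i=12: 1 | 2 | 3 | 4 | 5 | 6 | 7 | 8 | 9 | 10 | 11 | 12

second differences of R give the permutation w = (2, 11, 7, 5, 6, 3, 12, 10, 1, 8, 4, 9).

8 SE-corners of the 32-cell Rothe diagram give Ess(w):

[(2, 10, 1), (3, 6, 1), (5, 4, 1), (7, 10, 5), (8, 1, 0), (8, 4, 2), (8, 9, 5), (10, 4, 3)]


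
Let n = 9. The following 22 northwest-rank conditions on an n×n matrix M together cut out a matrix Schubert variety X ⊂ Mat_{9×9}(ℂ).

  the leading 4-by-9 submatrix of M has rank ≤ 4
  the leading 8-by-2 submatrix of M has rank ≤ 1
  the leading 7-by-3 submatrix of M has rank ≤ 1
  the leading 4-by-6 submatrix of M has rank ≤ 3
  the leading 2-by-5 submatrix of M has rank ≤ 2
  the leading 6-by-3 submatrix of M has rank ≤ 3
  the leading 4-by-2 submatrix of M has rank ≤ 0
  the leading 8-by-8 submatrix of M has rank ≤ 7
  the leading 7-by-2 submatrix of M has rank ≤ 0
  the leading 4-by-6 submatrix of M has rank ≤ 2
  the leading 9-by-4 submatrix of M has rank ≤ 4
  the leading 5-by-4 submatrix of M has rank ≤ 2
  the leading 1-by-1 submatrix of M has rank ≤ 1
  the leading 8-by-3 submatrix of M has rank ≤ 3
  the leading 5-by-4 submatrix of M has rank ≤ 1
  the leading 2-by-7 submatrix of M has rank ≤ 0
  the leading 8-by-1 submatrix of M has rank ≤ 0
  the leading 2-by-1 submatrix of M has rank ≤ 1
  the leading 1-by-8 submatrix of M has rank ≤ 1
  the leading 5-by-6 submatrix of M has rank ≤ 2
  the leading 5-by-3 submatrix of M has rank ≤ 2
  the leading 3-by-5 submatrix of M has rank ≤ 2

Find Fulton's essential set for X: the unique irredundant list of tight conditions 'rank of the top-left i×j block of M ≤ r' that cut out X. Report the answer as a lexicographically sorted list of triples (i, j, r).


The tightest implied rank at each (i,j), from the 22 conditions:

  row 1: 0, 0, 0, 0, 0, 0, 0, 1, 1
  row 2: 0, 0, 0, 0, 0, 0, 0, 1, 2
  row 3: 0, 0, 1, 1, 1, 1, 1, 2, 3
  row 4: 0, 0, 1, 1, 2, 2, 2, 3, 4
  row 5: 0, 0, 1, 1, 2, 2, 3, 4, 5
  row 6: 0, 0, 1, 2, 3, 3, 4, 5, 6
  row 7: 0, 0, 1, 2, 3, 4, 5, 6, 7
  row 8: 0, 1, 2, 3, 4, 5, 6, 7, 8
  row 9: 1, 2, 3, 4, 5, 6, 7, 8, 9

second differences of R give the permutation w = (8, 9, 3, 5, 7, 4, 6, 2, 1).

|D(w)|=28, |Ess(w)|=5:

[(2, 7, 0), (5, 4, 1), (5, 6, 2), (7, 2, 0), (8, 1, 0)]


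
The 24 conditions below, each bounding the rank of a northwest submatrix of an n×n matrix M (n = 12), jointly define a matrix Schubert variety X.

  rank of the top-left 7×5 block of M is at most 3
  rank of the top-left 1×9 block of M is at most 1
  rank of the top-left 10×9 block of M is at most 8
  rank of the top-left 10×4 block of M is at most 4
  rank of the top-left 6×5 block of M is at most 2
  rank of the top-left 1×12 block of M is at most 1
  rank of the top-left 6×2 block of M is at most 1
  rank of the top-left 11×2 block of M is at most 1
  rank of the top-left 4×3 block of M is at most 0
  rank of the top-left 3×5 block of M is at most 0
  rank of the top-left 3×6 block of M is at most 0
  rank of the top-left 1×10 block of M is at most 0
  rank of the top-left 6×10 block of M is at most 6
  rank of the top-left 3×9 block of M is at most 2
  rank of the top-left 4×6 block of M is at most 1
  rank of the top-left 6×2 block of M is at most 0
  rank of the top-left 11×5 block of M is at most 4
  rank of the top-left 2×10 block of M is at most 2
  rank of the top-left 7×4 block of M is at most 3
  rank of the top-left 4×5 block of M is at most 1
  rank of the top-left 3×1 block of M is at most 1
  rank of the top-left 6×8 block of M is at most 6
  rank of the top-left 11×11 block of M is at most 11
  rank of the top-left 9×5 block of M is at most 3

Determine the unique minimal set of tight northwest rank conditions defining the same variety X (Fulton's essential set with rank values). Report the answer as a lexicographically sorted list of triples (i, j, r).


Recovering R(i,j) via the rank-extension bound from the 24 conditions:

  0, 0, 0, 0, 0, 0, 0, 0, 0, 0, 1, 1
  0, 0, 0, 0, 0, 0, 1, 1, 1, 1, 2, 2
  0, 0, 0, 0, 0, 0, 1, 2, 2, 2, 3, 3
  0, 0, 0, 1, 1, 1, 2, 3, 3, 3, 4, 4
  0, 0, 1, 2, 2, 2, 3, 4, 4, 4, 5, 5
  0, 0, 1, 2, 2, 3, 4, 5, 5, 5, 6, 6
  1, 1, 2, 3, 3, 4, 5, 6, 6, 6, 7, 7
  1, 1, 2, 3, 3, 4, 5, 6, 7, 7, 8, 8
  1, 1, 2, 3, 3, 4, 5, 6, 7, 8, 9, 9
  1, 1, 2, 3, 4, 5, 6, 7, 8, 9, 10, 10
  1, 1, 2, 3, 4, 5, 6, 7, 8, 9, 10, 11
  1, 2, 3, 4, 5, 6, 7, 8, 9, 10, 11, 12

hence w(1..12) = (11, 7, 8, 4, 3, 6, 1, 9, 10, 5, 12, 2).

|D(w)|=36, |Ess(w)|=7:

[(1, 10, 0), (3, 6, 0), (4, 3, 0), (6, 2, 0), (6, 5, 2), (9, 5, 3), (11, 2, 1)]


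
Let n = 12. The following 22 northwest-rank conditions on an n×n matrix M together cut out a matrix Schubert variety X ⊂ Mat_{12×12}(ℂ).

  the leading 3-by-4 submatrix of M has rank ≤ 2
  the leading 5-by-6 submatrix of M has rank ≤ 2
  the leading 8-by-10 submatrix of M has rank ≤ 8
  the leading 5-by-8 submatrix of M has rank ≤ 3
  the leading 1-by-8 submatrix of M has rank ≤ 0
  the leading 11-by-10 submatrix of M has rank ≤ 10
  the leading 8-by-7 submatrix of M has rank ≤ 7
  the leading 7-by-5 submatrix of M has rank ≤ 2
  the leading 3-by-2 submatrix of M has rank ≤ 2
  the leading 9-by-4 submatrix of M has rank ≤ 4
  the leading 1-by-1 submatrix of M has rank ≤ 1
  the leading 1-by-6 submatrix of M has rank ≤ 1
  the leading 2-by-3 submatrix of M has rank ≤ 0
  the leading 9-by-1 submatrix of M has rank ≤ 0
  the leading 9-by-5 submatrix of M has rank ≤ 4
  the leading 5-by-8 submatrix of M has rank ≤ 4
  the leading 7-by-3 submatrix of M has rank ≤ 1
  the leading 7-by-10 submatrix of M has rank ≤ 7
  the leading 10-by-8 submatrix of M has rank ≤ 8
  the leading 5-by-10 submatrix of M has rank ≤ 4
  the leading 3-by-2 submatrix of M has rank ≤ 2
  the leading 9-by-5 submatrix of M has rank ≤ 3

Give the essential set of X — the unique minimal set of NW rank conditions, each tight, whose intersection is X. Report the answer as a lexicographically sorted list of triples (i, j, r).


Recovering R(i,j) via the rank-extension bound from the 22 conditions:

  0, 0, 0, 0, 0, 0, 0, 0, 1, 1, 1, 1
  0, 0, 0, 1, 1, 1, 1, 1, 2, 2, 2, 2
  0, 1, 1, 2, 2, 2, 2, 2, 3, 3, 3, 3
  0, 1, 1, 2, 2, 2, 3, 3, 4, 4, 4, 4
  0, 1, 1, 2, 2, 2, 3, 3, 4, 4, 5, 5
  0, 1, 1, 2, 2, 3, 4, 4, 5, 5, 6, 6
  0, 1, 1, 2, 2, 3, 4, 5, 6, 6, 7, 7
  0, 1, 2, 3, 3, 4, 5, 6, 7, 7, 8, 8
  0, 1, 2, 3, 3, 4, 5, 6, 7, 8, 9, 9
  1, 2, 3, 4, 4, 5, 6, 7, 8, 9, 10, 10
  1, 2, 3, 4, 5, 6, 7, 8, 9, 10, 11, 11
  1, 2, 3, 4, 5, 6, 7, 8, 9, 10, 11, 12

giving w = (9, 4, 2, 7, 11, 6, 8, 3, 10, 1, 5, 12) via Δ²R.

Rothe diagram D(w) (31 cells), 9 SE-corners (essential conditions):

[(1, 8, 0), (2, 3, 0), (5, 6, 2), (5, 8, 3), (5, 10, 4), (7, 3, 1), (7, 5, 2), (9, 1, 0), (9, 5, 3)]


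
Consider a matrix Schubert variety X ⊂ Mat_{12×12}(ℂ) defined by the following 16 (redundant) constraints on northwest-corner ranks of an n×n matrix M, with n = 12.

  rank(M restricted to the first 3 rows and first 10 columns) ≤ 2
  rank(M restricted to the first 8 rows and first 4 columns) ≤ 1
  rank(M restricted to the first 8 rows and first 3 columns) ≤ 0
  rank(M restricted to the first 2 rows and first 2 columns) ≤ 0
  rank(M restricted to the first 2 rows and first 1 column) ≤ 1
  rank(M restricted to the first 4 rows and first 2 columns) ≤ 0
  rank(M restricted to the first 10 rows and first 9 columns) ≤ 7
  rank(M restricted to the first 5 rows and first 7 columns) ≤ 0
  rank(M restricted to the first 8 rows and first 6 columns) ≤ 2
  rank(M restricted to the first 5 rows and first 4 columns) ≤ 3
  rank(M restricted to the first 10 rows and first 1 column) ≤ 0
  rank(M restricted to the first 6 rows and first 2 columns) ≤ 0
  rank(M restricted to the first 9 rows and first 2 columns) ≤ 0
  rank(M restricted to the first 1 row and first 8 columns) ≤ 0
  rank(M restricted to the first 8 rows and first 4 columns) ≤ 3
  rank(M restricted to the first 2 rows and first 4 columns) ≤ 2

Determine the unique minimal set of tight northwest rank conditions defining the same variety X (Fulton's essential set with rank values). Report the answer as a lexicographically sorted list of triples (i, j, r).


Reconstructing r_w from the 16 given conditions:

  R[1]: 0  0  0  0  0  0  0  0  1  1  1  1
  R[2]: 0  0  0  0  0  0  0  1  2  2  2  2
  R[3]: 0  0  0  0  0  0  0  1  2  2  3  3
  R[4]: 0  0  0  0  0  0  0  1  2  3  4  4
  R[5]: 0  0  0  0  0  0  0  1  2  3  4  5
  R[6]: 0  0  0  1  1  1  1  2  3  4  5  6
  R[7]: 0  0  0  1  2  2  2  3  4  5  6  7
  R[8]: 0  0  0  1  2  2  3  4  5  6  7  8
  R[9]: 0  0  1  2  3  3  4  5  6  7  8  9
  R[10]: 0  1  2  3  4  4  5  6  7  8  9  10
  R[11]: 1  2  3  4  5  5  6  7  8  9  10  11
  R[12]: 1  2  3  4  5  6  7  8  9  10  11  12

the unique w with this rank table is (9, 8, 11, 10, 12, 4, 5, 7, 3, 2, 1, 6).

ℓ(w)=50; the 7 essential cells (i,j,r):

[(1, 8, 0), (3, 10, 2), (5, 7, 0), (8, 3, 0), (8, 6, 2), (9, 2, 0), (10, 1, 0)]


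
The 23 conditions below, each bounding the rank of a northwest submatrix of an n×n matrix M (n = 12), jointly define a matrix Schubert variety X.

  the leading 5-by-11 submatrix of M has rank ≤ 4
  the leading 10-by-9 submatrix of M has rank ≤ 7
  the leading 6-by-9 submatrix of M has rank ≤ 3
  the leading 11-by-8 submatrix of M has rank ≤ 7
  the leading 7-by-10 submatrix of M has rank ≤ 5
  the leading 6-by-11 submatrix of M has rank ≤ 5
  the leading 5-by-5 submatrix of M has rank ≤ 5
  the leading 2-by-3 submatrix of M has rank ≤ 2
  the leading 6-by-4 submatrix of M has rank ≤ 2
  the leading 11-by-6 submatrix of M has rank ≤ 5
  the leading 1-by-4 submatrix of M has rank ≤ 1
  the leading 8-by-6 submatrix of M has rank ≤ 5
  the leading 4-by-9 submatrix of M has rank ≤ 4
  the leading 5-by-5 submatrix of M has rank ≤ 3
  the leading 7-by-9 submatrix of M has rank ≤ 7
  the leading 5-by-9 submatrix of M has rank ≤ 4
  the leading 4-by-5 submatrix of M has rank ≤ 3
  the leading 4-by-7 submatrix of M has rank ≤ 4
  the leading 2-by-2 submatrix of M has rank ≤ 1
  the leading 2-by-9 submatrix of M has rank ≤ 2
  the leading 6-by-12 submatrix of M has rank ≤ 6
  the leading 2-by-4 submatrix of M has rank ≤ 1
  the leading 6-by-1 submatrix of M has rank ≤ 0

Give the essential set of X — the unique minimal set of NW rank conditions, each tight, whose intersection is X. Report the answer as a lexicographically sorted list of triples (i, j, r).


Reconstructing r_w from the 23 given conditions:

  0 1 1 1 1 1 1 1 1 1 1 1
  0 1 1 1 2 2 2 2 2 2 2 2
  0 1 2 2 3 3 3 3 3 3 3 3
  0 1 2 2 3 3 3 3 3 4 4 4
  0 1 2 2 3 3 3 3 3 4 4 5
  0 1 2 2 3 3 3 3 3 4 5 6
  1 2 3 3 4 4 4 4 4 5 6 7
  1 2 3 4 5 5 5 5 5 6 7 8
  1 2 3 4 5 5 6 6 6 7 8 9
  1 2 3 4 5 5 6 7 7 8 9 10
  1 2 3 4 5 5 6 7 8 9 10 11
  1 2 3 4 5 6 7 8 9 10 11 12

reading off 1-entries of Δ²R: w = (2, 5, 3, 10, 12, 11, 1, 4, 7, 8, 9, 6).

6 SE-corners of the 27-cell Rothe diagram give Ess(w):

[(2, 4, 1), (5, 11, 4), (6, 1, 0), (6, 4, 2), (6, 9, 3), (11, 6, 5)]


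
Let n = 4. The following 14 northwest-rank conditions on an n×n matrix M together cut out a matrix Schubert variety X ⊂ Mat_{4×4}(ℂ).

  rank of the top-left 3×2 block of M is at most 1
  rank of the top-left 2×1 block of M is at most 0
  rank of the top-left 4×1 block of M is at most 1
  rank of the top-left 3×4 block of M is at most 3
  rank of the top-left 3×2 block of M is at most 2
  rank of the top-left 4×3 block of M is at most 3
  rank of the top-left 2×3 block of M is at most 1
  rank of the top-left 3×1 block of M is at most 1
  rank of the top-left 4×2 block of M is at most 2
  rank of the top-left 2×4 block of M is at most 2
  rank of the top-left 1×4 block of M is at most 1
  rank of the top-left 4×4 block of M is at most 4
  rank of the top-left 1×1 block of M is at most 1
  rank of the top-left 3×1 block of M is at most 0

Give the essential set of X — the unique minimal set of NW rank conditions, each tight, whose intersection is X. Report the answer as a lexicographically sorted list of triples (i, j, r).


Reconstructing r_w from the 14 given conditions:

  row 1: 0 | 1 | 1 | 1
  row 2: 0 | 1 | 1 | 2
  row 3: 0 | 1 | 2 | 3
  row 4: 1 | 2 | 3 | 4

the unique w with this rank table is (2, 4, 3, 1).

D(w) has 4 cells with 2 SE-corners; essential set:

[(2, 3, 1), (3, 1, 0)]


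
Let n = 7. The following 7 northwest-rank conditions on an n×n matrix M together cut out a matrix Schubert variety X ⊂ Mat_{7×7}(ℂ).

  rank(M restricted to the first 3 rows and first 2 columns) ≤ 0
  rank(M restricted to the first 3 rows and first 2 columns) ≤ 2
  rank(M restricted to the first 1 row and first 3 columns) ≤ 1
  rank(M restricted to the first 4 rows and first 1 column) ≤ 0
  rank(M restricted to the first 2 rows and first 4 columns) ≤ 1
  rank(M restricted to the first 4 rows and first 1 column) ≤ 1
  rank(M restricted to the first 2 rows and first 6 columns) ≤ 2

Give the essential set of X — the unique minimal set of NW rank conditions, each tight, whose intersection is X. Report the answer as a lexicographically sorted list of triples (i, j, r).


Rank table r_w(7×7) implied by the 7 constraints:

  row 1: 0 0 1 1 1 1 1
  row 2: 0 0 1 1 2 2 2
  row 3: 0 0 1 2 3 3 3
  row 4: 0 1 2 3 4 4 4
  row 5: 1 2 3 4 5 5 5
  row 6: 1 2 3 4 5 6 6
  row 7: 1 2 3 4 5 6 7

giving w = (3, 5, 4, 2, 1, 6, 7) via Δ²R.

ℓ(w)=8; the 3 essential cells (i,j,r):

[(2, 4, 1), (3, 2, 0), (4, 1, 0)]


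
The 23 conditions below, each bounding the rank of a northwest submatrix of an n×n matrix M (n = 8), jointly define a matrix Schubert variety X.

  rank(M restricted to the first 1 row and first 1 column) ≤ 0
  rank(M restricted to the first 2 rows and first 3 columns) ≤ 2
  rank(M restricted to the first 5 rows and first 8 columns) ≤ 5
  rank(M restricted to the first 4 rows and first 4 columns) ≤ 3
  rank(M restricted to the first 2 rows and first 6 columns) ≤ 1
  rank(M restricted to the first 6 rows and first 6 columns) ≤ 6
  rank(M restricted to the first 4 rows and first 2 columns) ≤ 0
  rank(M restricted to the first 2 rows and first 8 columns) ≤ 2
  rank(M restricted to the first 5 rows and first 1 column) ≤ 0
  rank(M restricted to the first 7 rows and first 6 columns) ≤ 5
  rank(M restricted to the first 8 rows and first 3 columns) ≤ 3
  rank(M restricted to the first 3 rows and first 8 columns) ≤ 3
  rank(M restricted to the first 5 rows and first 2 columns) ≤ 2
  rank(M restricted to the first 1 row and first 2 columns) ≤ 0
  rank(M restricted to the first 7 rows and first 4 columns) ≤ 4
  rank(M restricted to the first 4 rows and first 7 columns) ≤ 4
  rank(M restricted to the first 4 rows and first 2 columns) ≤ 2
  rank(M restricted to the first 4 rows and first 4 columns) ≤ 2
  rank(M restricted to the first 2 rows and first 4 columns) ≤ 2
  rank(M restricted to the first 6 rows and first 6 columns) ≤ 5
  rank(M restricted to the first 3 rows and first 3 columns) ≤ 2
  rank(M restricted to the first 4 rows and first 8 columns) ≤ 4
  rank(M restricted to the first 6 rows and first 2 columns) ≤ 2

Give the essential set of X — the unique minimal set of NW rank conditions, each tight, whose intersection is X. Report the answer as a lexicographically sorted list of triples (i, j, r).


Reconstructing r_w from the 23 given conditions:

  R[1]: 0  0  1  1  1  1  1  1
  R[2]: 0  0  1  1  1  1  2  2
  R[3]: 0  0  1  2  2  2  3  3
  R[4]: 0  0  1  2  3  3  4  4
  R[5]: 0  1  2  3  4  4  5  5
  R[6]: 1  2  3  4  5  5  6  6
  R[7]: 1  2  3  4  5  5  6  7
  R[8]: 1  2  3  4  5  6  7  8

so w = (3, 7, 4, 5, 2, 1, 8, 6).

Fulton essential set (4 of the 13 Rothe cells):

[(2, 6, 1), (4, 2, 0), (5, 1, 0), (7, 6, 5)]


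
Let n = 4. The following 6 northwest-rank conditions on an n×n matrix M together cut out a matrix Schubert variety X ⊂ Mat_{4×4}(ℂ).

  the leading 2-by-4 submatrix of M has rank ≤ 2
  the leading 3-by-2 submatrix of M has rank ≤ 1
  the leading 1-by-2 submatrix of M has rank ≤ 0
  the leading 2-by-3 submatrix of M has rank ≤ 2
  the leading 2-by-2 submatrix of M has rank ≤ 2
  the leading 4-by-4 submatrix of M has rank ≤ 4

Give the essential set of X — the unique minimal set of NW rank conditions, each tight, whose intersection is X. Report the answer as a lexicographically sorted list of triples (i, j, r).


Reconstructing r_w from the 6 given conditions:

  0  0  1  1
  1  1  2  2
  1  1  2  3
  1  2  3  4

the unique w with this rank table is (3, 1, 4, 2).

ℓ(w)=3; the 2 essential cells (i,j,r):

[(1, 2, 0), (3, 2, 1)]


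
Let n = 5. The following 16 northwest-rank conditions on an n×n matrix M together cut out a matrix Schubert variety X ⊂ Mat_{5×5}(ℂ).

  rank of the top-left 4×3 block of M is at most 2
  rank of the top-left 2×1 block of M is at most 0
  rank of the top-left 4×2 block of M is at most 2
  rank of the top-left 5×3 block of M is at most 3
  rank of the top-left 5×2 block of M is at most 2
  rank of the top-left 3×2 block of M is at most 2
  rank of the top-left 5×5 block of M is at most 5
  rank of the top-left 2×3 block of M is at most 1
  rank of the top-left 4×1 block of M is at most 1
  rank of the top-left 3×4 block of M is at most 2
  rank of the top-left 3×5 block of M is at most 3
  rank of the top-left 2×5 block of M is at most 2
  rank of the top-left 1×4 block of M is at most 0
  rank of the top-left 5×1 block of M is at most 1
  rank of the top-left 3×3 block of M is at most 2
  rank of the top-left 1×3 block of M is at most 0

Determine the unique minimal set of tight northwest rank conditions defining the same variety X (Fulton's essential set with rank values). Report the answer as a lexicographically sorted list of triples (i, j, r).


Rank table r_w(5×5) implied by the 16 constraints:

  row 1: 0 0 0 0 1
  row 2: 0 1 1 1 2
  row 3: 1 2 2 2 3
  row 4: 1 2 2 3 4
  row 5: 1 2 3 4 5

reading off 1-entries of Δ²R: w = (5, 2, 1, 4, 3).

3 SE-corners of the 6-cell Rothe diagram give Ess(w):

[(1, 4, 0), (2, 1, 0), (4, 3, 2)]


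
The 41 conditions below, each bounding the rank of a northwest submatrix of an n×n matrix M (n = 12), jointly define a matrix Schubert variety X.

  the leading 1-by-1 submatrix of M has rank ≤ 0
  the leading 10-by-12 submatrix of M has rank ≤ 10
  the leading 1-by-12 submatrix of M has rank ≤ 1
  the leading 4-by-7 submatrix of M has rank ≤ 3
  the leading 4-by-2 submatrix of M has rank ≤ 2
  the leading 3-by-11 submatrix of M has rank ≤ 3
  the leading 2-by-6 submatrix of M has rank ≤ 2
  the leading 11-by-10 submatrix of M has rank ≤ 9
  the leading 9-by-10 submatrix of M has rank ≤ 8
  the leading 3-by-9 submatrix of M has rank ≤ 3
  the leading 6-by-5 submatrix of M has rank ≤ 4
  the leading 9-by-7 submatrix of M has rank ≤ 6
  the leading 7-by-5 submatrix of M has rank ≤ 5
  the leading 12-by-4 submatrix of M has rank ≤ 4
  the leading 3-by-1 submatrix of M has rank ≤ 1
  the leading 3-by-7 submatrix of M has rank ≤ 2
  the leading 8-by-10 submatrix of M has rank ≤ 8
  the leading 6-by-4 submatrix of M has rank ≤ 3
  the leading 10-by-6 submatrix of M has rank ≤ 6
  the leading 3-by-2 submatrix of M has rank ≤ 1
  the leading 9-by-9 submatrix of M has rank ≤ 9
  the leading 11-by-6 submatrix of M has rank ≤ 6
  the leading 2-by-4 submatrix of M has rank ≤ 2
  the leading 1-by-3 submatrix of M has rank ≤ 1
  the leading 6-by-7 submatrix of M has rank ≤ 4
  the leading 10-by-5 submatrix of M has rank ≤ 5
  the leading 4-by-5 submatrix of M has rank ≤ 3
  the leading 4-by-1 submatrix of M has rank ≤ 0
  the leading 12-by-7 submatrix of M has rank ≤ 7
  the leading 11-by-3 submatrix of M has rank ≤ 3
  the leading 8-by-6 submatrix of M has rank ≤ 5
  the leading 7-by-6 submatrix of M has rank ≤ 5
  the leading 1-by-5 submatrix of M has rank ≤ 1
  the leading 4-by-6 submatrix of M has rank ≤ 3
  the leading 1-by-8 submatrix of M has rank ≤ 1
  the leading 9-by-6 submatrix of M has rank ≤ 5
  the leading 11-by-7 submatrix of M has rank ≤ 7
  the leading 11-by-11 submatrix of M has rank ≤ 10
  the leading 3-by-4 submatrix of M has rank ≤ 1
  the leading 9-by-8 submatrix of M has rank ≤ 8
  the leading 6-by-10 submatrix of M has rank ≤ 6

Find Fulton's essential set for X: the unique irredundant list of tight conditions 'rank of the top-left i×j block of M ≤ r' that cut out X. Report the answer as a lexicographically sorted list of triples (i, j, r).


Rank table r_w(12×12) implied by the 41 constraints:

  i=1: 0 | 1 | 1 | 1 | 1 | 1 | 1 | 1 | 1 | 1 | 1 | 1
  i=2: 0 | 1 | 1 | 1 | 2 | 2 | 2 | 2 | 2 | 2 | 2 | 2
  i=3: 0 | 1 | 1 | 1 | 2 | 2 | 2 | 3 | 3 | 3 | 3 | 3
  i=4: 0 | 1 | 2 | 2 | 3 | 3 | 3 | 4 | 4 | 4 | 4 | 4
  i=5: 1 | 2 | 3 | 3 | 4 | 4 | 4 | 5 | 5 | 5 | 5 | 5
  i=6: 1 | 2 | 3 | 3 | 4 | 4 | 4 | 5 | 6 | 6 | 6 | 6
  i=7: 1 | 2 | 3 | 4 | 5 | 5 | 5 | 6 | 7 | 7 | 7 | 7
  i=8: 1 | 2 | 3 | 4 | 5 | 5 | 6 | 7 | 8 | 8 | 8 | 8
  i=9: 1 | 2 | 3 | 4 | 5 | 5 | 6 | 7 | 8 | 8 | 9 | 9
  i=10: 1 | 2 | 3 | 4 | 5 | 6 | 7 | 8 | 9 | 9 | 10 | 10
  i=11: 1 | 2 | 3 | 4 | 5 | 6 | 7 | 8 | 9 | 9 | 10 | 11
  i=12: 1 | 2 | 3 | 4 | 5 | 6 | 7 | 8 | 9 | 10 | 11 | 12

so w = (2, 5, 8, 3, 1, 9, 4, 7, 11, 6, 12, 10).

Rothe diagram D(w) (17 cells), 8 SE-corners (essential conditions):

[(3, 4, 1), (3, 7, 2), (4, 1, 0), (6, 4, 3), (6, 7, 4), (9, 6, 5), (9, 10, 8), (11, 10, 9)]


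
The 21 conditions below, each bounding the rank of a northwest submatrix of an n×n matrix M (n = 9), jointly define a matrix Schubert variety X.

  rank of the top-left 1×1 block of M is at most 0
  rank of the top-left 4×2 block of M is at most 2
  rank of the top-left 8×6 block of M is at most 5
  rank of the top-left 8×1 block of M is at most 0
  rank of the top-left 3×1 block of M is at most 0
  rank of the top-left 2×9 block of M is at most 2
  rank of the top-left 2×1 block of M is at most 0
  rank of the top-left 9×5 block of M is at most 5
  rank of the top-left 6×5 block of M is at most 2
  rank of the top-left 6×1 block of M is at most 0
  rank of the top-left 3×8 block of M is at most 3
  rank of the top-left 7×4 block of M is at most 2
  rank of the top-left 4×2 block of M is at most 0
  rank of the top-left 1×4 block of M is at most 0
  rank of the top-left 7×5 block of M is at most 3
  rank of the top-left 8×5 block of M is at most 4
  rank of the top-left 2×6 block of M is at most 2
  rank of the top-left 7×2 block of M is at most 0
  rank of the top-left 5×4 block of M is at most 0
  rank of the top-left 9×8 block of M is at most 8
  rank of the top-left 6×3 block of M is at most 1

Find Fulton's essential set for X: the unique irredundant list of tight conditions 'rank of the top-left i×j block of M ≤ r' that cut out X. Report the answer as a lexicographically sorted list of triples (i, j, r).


The tightest implied rank at each (i,j), from the 21 conditions:

  i=1: 0 | 0 | 0 | 0 | 1 | 1 | 1 | 1 | 1
  i=2: 0 | 0 | 0 | 0 | 1 | 2 | 2 | 2 | 2
  i=3: 0 | 0 | 0 | 0 | 1 | 2 | 3 | 3 | 3
  i=4: 0 | 0 | 0 | 0 | 1 | 2 | 3 | 4 | 4
  i=5: 0 | 0 | 0 | 0 | 1 | 2 | 3 | 4 | 5
  i=6: 0 | 0 | 1 | 1 | 2 | 3 | 4 | 5 | 6
  i=7: 0 | 0 | 1 | 2 | 3 | 4 | 5 | 6 | 7
  i=8: 0 | 1 | 2 | 3 | 4 | 5 | 6 | 7 | 8
  i=9: 1 | 2 | 3 | 4 | 5 | 6 | 7 | 8 | 9

giving w = (5, 6, 7, 8, 9, 3, 4, 2, 1) via Δ²R.

|D(w)|=25, |Ess(w)|=3:

[(5, 4, 0), (7, 2, 0), (8, 1, 0)]


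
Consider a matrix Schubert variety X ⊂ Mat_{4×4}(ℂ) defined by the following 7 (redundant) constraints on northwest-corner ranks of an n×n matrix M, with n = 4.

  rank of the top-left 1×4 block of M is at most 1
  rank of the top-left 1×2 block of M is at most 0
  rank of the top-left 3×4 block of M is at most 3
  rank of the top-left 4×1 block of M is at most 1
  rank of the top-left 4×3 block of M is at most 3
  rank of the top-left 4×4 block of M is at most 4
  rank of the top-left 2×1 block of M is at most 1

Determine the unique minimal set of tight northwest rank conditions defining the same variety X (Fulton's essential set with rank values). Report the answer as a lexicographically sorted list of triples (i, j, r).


Recovering R(i,j) via the rank-extension bound from the 7 conditions:

  R[1]: 0  0  1  1
  R[2]: 1  1  2  2
  R[3]: 1  2  3  3
  R[4]: 1  2  3  4

second differences of R give the permutation w = (3, 1, 2, 4).

ℓ(w)=2; the 1 essential cell (i,j,r):

[(1, 2, 0)]


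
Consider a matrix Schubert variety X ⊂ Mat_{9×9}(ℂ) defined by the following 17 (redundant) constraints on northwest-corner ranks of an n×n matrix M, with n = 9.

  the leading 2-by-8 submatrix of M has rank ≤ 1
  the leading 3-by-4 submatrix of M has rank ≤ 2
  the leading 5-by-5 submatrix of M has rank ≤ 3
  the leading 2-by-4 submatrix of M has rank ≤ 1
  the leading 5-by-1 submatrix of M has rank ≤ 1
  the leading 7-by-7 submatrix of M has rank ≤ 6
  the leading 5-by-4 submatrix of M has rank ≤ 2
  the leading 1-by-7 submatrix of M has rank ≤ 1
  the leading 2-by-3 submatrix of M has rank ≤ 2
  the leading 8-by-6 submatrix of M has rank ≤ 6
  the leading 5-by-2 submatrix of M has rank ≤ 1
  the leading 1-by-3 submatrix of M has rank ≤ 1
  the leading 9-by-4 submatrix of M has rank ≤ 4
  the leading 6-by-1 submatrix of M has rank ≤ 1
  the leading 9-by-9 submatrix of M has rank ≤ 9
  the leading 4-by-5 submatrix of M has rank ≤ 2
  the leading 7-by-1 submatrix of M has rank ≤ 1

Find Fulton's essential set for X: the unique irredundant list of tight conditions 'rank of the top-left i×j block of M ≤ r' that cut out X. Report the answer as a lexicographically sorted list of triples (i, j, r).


Computing R[i][j] = min implied NW-rank bound (n=9, 17 conditions):

  row 1: 1 | 1 | 1 | 1 | 1 | 1 | 1 | 1 | 1
  row 2: 1 | 1 | 1 | 1 | 1 | 1 | 1 | 1 | 2
  row 3: 1 | 1 | 2 | 2 | 2 | 2 | 2 | 2 | 3
  row 4: 1 | 1 | 2 | 2 | 2 | 3 | 3 | 3 | 4
  row 5: 1 | 1 | 2 | 2 | 3 | 4 | 4 | 4 | 5
  row 6: 1 | 2 | 3 | 3 | 4 | 5 | 5 | 5 | 6
  row 7: 1 | 2 | 3 | 4 | 5 | 6 | 6 | 6 | 7
  row 8: 1 | 2 | 3 | 4 | 5 | 6 | 7 | 7 | 8
  row 9: 1 | 2 | 3 | 4 | 5 | 6 | 7 | 8 | 9

second differences of R give the permutation w = (1, 9, 3, 6, 5, 2, 4, 7, 8).

D(w) has 13 cells with 4 SE-corners; essential set:

[(2, 8, 1), (4, 5, 2), (5, 2, 1), (5, 4, 2)]


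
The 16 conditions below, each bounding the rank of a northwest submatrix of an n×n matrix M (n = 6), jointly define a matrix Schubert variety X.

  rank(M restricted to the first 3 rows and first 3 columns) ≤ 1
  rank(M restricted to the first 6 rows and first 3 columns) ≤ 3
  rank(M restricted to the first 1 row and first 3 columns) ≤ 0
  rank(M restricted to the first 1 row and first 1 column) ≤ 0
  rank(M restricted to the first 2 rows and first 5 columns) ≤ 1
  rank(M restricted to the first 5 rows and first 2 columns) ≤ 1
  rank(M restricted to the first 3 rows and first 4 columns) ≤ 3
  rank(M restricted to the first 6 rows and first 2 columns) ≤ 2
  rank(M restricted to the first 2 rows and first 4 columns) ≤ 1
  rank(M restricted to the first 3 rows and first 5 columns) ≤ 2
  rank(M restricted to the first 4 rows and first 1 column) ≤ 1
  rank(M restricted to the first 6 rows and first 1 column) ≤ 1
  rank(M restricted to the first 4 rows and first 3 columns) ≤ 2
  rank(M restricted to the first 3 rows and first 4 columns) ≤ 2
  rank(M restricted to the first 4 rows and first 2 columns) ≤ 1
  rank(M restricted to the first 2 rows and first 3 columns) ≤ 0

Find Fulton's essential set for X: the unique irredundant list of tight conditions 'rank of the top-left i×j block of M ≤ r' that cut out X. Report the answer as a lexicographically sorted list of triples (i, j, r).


Propagating the 16 rank bounds to every northwest block:

  i=1: 0 | 0 | 0 | 1 | 1 | 1
  i=2: 0 | 0 | 0 | 1 | 1 | 2
  i=3: 1 | 1 | 1 | 2 | 2 | 3
  i=4: 1 | 1 | 2 | 3 | 3 | 4
  i=5: 1 | 1 | 2 | 3 | 4 | 5
  i=6: 1 | 2 | 3 | 4 | 5 | 6

so w = (4, 6, 1, 3, 5, 2).

ℓ(w)=9; the 3 essential cells (i,j,r):

[(2, 3, 0), (2, 5, 1), (5, 2, 1)]


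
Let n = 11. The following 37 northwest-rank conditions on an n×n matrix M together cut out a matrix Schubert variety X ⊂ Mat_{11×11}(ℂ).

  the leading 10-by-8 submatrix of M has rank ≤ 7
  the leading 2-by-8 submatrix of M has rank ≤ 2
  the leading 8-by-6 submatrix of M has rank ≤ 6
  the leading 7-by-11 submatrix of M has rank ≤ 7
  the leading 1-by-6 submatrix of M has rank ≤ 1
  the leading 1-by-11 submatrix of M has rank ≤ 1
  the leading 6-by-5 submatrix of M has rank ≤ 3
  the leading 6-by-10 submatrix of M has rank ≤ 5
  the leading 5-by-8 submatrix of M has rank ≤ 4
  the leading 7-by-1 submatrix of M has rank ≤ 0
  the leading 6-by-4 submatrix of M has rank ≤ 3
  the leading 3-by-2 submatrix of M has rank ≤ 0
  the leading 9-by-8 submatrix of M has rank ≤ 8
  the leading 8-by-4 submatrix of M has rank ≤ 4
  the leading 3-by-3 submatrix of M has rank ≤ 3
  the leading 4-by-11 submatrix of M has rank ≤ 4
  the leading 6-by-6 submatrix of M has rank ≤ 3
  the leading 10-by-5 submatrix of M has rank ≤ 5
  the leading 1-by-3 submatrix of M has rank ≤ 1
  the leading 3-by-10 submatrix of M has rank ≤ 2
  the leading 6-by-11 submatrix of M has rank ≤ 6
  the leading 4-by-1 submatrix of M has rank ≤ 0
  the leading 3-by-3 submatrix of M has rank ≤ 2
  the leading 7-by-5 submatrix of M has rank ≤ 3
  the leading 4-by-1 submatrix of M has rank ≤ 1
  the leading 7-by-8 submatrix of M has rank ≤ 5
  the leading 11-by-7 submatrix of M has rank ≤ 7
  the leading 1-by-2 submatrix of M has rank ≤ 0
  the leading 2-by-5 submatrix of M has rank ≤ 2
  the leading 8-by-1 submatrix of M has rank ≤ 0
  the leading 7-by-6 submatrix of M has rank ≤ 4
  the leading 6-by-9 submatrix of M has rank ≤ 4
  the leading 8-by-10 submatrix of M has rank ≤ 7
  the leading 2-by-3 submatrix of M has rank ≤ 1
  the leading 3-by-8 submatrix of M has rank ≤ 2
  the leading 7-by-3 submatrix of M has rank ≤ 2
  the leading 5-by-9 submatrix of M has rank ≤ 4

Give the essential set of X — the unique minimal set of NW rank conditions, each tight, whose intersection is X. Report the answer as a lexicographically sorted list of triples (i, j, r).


Propagating the 37 rank bounds to every northwest block:

  i=1: 0  0  1  1  1  1  1  1  1  1  1
  i=2: 0  0  1  2  2  2  2  2  2  2  2
  i=3: 0  0  1  2  2  2  2  2  2  2  3
  i=4: 0  1  2  3  3  3  3  3  3  3  4
  i=5: 0  1  2  3  3  3  4  4  4  4  5
  i=6: 0  1  2  3  3  3  4  4  4  5  6
  i=7: 0  1  2  3  3  4  5  5  5  6  7
  i=8: 0  1  2  3  4  5  6  6  6  7  8
  i=9: 1  2  3  4  5  6  7  7  7  8  9
  i=10: 1  2  3  4  5  6  7  7  8  9  10
  i=11: 1  2  3  4  5  6  7  8  9  10  11

hence w(1..11) = (3, 4, 11, 2, 7, 10, 6, 5, 1, 9, 8).

Rothe diagram D(w) (25 cells), 7 SE-corners (essential conditions):

[(3, 2, 0), (3, 10, 2), (6, 6, 3), (6, 9, 4), (7, 5, 3), (8, 1, 0), (10, 8, 7)]
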